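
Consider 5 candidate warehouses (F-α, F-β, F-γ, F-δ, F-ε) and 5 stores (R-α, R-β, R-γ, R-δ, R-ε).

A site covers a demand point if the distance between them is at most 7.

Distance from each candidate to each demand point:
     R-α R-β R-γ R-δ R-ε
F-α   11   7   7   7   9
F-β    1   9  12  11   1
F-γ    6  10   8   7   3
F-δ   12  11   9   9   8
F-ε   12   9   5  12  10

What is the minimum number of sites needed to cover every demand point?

2

Coverage sets (demand points within 7 of each site):
  F-α: {R-β, R-γ, R-δ}
  F-β: {R-α, R-ε}
  F-γ: {R-α, R-δ, R-ε}
  F-δ: {}
  F-ε: {R-γ}
No single site covers all 5 demand points.
But {F-α, F-β} covers everything, so the minimum is 2.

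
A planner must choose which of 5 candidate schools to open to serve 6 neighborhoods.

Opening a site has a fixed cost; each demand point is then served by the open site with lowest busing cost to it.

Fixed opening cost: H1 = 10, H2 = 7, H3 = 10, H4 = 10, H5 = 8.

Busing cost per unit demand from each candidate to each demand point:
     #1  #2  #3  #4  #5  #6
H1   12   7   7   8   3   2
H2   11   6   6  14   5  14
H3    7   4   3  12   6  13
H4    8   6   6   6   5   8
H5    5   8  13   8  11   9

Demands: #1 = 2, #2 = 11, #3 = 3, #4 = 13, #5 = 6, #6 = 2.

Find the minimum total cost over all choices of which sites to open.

197

Open {H1, H3, H4}: assign each demand point to its cheapest open site.
  #1→H3 2×7=14, #2→H3 11×4=44, #3→H3 3×3=9, #4→H4 13×6=78, #5→H1 6×3=18, #6→H1 2×2=4
  busing cost 167, fixed 30 → total 197.
Compare {H1, H3, H4, H5}: busing cost 163 + fixed 38 = 201.
Compare {H1, H2, H3, H4}: busing cost 167 + fixed 37 = 204.
Compare {H1, H2, H3, H4, H5}: busing cost 163 + fixed 45 = 208.
All other subsets cost ≥ 201. Minimum total cost: 197.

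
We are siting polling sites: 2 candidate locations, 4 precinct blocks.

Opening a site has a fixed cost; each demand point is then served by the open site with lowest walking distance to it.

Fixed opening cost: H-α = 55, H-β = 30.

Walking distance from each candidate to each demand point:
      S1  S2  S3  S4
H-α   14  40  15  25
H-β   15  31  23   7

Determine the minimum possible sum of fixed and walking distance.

106

Open {H-β}: assign each demand point to its cheapest open site.
  S1→H-β 15, S2→H-β 31, S3→H-β 23, S4→H-β 7
  walking distance 76, fixed 30 → total 106.
Compare {H-α}: walking distance 94 + fixed 55 = 149.
Compare {H-α, H-β}: walking distance 67 + fixed 85 = 152.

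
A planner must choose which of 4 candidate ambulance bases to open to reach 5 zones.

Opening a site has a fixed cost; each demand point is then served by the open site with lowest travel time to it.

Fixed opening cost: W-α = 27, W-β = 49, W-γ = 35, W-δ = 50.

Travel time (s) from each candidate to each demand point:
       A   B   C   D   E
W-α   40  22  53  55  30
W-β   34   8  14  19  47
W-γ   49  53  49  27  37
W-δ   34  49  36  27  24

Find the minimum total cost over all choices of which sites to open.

Open {W-β}: assign each demand point to its cheapest open site.
  A→W-β 34, B→W-β 8, C→W-β 14, D→W-β 19, E→W-β 47
  travel time 122, fixed 49 → total 171.
Compare {W-α, W-β}: travel time 105 + fixed 76 = 181.
Compare {W-β, W-γ}: travel time 112 + fixed 84 = 196.
Compare {W-β, W-δ}: travel time 99 + fixed 99 = 198.
All other subsets cost ≥ 181. Minimum total cost: 171.

171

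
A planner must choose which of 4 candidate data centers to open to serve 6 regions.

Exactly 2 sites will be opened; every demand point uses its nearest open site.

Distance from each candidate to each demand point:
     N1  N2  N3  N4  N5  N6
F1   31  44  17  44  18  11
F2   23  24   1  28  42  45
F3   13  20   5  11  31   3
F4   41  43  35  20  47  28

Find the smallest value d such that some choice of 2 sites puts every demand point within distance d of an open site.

20

Open {F1, F3}.
  Farthest demand point is N2 at distance 20 (to F3); all others are ≤ 20.
With {F1, F2} the worst case is 28.
With {F2, F3} the worst case is 31.
No size-2 selection achieves below 20.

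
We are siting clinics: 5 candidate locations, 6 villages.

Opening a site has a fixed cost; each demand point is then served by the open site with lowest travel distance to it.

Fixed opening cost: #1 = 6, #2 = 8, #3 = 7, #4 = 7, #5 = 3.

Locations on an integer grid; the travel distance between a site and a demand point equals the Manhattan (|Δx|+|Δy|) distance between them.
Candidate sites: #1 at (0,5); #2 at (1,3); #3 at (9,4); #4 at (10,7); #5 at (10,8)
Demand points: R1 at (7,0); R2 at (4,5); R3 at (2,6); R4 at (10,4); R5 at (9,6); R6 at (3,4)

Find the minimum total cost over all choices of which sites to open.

33

Open {#1, #3}: assign each demand point to its cheapest open site.
  R1→#3 6, R2→#1 4, R3→#1 3, R4→#3 1, R5→#3 2, R6→#1 4
  travel distance 20, fixed 13 → total 33.
Compare {#2, #3}: travel distance 21 + fixed 15 = 36.
Compare {#1, #3, #5}: travel distance 20 + fixed 16 = 36.
Compare {#3}: travel distance 30 + fixed 7 = 37.
All other subsets cost ≥ 36. Minimum total cost: 33.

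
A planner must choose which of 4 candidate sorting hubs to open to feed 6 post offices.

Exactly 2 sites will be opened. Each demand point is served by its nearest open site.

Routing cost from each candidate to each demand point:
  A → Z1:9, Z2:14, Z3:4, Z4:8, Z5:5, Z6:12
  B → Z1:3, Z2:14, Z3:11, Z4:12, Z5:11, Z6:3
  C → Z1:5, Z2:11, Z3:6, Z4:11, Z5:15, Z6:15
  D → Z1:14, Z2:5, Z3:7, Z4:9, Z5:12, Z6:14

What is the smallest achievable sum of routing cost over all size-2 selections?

37

Open {A, B}.
  Z1→B 3, Z2→A 14, Z3→A 4, Z4→A 8, Z5→A 5, Z6→B 3  ⇒ total 37.
Compare {B, D}: total 38.
Compare {A, D}: total 43.
No size-2 selection does better; minimum is 37.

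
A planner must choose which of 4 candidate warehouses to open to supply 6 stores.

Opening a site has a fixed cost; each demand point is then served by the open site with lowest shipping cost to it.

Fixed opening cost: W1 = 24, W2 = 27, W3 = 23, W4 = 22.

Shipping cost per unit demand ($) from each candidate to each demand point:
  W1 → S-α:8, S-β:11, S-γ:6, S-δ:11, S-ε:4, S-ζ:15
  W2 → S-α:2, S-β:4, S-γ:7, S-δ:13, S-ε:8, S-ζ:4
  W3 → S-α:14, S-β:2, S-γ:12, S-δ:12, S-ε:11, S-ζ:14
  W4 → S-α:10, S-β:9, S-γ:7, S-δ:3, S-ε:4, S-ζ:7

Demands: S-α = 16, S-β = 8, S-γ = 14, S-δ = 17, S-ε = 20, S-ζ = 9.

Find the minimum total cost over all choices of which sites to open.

378

Open {W2, W4}: assign each demand point to its cheapest open site.
  S-α→W2 16×2=32, S-β→W2 8×4=32, S-γ→W2 14×7=98, S-δ→W4 17×3=51, S-ε→W4 20×4=80, S-ζ→W2 9×4=36
  shipping cost 329, fixed 49 → total 378.
Compare {W2, W3, W4}: shipping cost 313 + fixed 72 = 385.
Compare {W1, W2, W4}: shipping cost 315 + fixed 73 = 388.
Compare {W1, W2, W3, W4}: shipping cost 299 + fixed 96 = 395.
All other subsets cost ≥ 385. Minimum total cost: 378.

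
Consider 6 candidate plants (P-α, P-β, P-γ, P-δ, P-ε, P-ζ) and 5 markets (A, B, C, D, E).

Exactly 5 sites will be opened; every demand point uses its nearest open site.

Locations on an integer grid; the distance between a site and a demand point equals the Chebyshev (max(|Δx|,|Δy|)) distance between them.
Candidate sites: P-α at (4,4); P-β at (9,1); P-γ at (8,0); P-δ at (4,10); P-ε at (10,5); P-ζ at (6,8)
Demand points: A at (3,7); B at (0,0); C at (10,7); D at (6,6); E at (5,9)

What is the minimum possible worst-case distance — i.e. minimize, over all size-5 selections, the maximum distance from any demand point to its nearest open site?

Open {P-α, P-β, P-γ, P-δ, P-ε}.
  Farthest demand point is B at distance 4 (to P-α); all others are ≤ 4.
With {P-α, P-β, P-γ, P-δ, P-ζ} the worst case is 4.
With {P-α, P-β, P-γ, P-ε, P-ζ} the worst case is 4.
No size-5 selection achieves below 4.

4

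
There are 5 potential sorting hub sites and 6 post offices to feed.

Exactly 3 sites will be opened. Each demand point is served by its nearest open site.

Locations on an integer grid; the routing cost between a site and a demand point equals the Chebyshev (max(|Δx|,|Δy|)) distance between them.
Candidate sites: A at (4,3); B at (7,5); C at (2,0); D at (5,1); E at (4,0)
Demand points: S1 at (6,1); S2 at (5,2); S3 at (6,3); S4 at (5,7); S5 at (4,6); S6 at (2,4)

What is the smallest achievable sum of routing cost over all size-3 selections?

11

Open {A, B, D}.
  S1→D 1, S2→A 1, S3→A 2, S4→B 2, S5→A 3, S6→A 2  ⇒ total 11.
Compare {A, B, C}: total 12.
Compare {A, B, E}: total 12.
No size-3 selection does better; minimum is 11.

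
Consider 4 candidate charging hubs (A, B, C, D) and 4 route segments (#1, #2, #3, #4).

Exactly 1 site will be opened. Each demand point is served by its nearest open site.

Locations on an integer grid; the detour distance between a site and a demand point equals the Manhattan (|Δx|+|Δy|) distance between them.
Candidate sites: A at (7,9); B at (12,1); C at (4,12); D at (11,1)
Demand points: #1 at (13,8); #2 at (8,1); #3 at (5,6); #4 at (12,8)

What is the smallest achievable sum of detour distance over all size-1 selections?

27

Open {A}.
  #1→A 7, #2→A 9, #3→A 5, #4→A 6  ⇒ total 27.
Compare {B}: total 31.
Compare {D}: total 31.
No size-1 selection does better; minimum is 27.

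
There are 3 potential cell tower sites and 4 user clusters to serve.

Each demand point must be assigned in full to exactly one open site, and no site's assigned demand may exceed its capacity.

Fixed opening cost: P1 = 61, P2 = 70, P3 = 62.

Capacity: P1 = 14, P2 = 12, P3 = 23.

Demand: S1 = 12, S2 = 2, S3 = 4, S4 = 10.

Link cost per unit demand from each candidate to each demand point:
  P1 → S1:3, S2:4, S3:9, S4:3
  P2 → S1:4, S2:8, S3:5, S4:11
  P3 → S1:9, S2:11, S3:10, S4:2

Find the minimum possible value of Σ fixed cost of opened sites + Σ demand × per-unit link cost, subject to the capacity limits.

227

Open {P1, P3}; cheapest assignment that respects the capacities:
  P1 (cap 14, load 14): S1, S2 — cost 12×3 + 2×4 = 44
  P3 (cap 23, load 14): S3, S4 — cost 4×10 + 10×2 = 60
  Shipping 104, fixed 123 → total 227.
  Any other capacity-feasible assignment to {P1, P3} ships for at least 104.
Compare {P2, P3}: its best feasible assignment gives total 262.
Compare {P1, P2, P3}: its best feasible assignment gives total 277.
Every other set of open sites that can feasibly serve all demand totals ≥ 262 even under its best assignment. Minimum: 227.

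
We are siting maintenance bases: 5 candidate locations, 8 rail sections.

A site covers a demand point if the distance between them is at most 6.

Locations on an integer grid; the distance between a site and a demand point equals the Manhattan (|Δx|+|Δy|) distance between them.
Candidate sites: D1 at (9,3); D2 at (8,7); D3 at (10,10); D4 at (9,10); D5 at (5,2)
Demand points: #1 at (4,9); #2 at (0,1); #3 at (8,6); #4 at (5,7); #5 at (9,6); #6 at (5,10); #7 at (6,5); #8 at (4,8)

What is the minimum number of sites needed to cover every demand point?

Coverage sets (demand points within 6 of each site):
  D1: {#3, #5, #7}
  D2: {#1, #3, #4, #5, #6, #7, #8}
  D3: {#3, #5, #6}
  D4: {#1, #3, #5, #6}
  D5: {#2, #4, #7}
No single site covers all 8 demand points.
But {D2, D5} covers everything, so the minimum is 2.

2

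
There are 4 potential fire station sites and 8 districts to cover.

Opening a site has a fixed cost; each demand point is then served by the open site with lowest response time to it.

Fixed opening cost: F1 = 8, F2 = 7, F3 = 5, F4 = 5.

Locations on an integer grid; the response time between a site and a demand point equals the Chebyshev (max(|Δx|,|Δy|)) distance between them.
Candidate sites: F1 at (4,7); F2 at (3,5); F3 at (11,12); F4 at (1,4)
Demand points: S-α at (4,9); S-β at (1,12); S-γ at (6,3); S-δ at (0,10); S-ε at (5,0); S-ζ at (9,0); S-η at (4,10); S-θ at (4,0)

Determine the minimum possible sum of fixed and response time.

Open {F1, F4}: assign each demand point to its cheapest open site.
  S-α→F1 2, S-β→F1 5, S-γ→F1 4, S-δ→F1 4, S-ε→F4 4, S-ζ→F1 7, S-η→F1 3, S-θ→F4 4
  response time 33, fixed 13 → total 46.
Compare {F1}: response time 39 + fixed 8 = 47.
Compare {F2}: response time 40 + fixed 7 = 47.
Compare {F1, F2}: response time 33 + fixed 15 = 48.
All other subsets cost ≥ 47. Minimum total cost: 46.

46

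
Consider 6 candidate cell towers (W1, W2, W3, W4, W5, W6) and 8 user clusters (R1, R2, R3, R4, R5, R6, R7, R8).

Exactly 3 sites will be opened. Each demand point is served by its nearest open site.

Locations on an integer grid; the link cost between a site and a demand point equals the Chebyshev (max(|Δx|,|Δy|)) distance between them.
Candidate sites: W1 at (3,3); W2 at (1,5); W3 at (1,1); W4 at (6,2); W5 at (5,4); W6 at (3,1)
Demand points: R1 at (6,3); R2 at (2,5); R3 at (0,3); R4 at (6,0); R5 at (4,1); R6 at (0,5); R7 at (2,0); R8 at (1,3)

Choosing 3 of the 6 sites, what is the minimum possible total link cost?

11

Open {W2, W4, W6}.
  R1→W4 1, R2→W2 1, R3→W2 2, R4→W4 2, R5→W6 1, R6→W2 1, R7→W6 1, R8→W2 2  ⇒ total 11.
Compare {W2, W3, W4}: total 12.
Compare {W2, W5, W6}: total 12.
No size-3 selection does better; minimum is 11.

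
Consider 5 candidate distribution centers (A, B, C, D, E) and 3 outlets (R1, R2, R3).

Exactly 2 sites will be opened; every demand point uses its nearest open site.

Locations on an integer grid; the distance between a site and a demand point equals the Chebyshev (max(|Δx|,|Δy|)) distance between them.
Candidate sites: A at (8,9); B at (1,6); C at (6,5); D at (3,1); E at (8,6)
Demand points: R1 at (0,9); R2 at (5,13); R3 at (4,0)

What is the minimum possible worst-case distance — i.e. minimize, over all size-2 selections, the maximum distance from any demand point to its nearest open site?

6

Open {A, B}.
  Farthest demand point is R3 at distance 6 (to B); all others are ≤ 6.
With {A, C} the worst case is 6.
With {B, C} the worst case is 7.
No size-2 selection achieves below 6.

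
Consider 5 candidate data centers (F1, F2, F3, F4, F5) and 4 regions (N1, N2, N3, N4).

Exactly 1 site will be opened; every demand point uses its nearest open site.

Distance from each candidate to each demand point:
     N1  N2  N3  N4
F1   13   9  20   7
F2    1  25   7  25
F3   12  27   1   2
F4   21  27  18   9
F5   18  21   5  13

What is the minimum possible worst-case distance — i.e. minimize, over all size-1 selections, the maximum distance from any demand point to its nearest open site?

Open {F1}.
  Farthest demand point is N3 at distance 20 (to F1); all others are ≤ 20.
With {F5} the worst case is 21.
With {F2} the worst case is 25.
No size-1 selection achieves below 20.

20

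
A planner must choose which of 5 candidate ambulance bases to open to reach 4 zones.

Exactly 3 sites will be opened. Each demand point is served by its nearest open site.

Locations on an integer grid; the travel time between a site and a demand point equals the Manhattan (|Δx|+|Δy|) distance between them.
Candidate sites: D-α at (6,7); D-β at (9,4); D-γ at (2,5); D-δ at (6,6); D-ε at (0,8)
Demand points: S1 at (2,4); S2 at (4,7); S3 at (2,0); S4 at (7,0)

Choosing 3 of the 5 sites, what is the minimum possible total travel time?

14

Open {D-α, D-β, D-γ}.
  S1→D-γ 1, S2→D-α 2, S3→D-γ 5, S4→D-β 6  ⇒ total 14.
Compare {D-α, D-γ, D-δ}: total 15.
Compare {D-β, D-γ, D-δ}: total 15.
No size-3 selection does better; minimum is 14.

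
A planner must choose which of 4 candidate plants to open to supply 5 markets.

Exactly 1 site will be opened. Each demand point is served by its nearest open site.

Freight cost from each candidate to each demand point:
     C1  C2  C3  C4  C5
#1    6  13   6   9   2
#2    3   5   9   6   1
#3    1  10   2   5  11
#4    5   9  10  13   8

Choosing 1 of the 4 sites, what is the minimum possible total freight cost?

24

Open {#2}.
  C1→#2 3, C2→#2 5, C3→#2 9, C4→#2 6, C5→#2 1  ⇒ total 24.
Compare {#3}: total 29.
Compare {#1}: total 36.
No size-1 selection does better; minimum is 24.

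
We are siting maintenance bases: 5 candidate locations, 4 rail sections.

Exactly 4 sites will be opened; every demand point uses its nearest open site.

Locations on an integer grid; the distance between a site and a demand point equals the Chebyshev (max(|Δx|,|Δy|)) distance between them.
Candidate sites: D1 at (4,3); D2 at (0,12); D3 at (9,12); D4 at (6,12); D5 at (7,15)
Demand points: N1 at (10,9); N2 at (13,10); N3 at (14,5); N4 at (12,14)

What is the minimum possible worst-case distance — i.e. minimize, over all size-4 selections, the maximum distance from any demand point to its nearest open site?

7

Open {D1, D2, D3, D4}.
  Farthest demand point is N3 at distance 7 (to D3); all others are ≤ 7.
With {D1, D2, D3, D5} the worst case is 7.
With {D1, D3, D4, D5} the worst case is 7.
No size-4 selection achieves below 7.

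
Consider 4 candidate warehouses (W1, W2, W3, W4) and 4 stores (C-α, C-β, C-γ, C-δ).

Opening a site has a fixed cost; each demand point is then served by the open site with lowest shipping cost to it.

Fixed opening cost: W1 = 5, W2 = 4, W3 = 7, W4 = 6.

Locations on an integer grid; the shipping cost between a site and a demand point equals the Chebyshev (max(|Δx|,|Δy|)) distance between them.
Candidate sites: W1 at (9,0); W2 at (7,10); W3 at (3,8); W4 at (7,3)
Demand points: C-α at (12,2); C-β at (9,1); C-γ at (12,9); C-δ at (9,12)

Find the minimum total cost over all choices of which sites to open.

Open {W1, W2}: assign each demand point to its cheapest open site.
  C-α→W1 3, C-β→W1 1, C-γ→W2 5, C-δ→W2 2
  shipping cost 11, fixed 9 → total 20.
Compare {W2, W4}: shipping cost 14 + fixed 10 = 24.
Compare {W1, W2, W4}: shipping cost 11 + fixed 15 = 26.
Compare {W1, W2, W3}: shipping cost 11 + fixed 16 = 27.
All other subsets cost ≥ 24. Minimum total cost: 20.

20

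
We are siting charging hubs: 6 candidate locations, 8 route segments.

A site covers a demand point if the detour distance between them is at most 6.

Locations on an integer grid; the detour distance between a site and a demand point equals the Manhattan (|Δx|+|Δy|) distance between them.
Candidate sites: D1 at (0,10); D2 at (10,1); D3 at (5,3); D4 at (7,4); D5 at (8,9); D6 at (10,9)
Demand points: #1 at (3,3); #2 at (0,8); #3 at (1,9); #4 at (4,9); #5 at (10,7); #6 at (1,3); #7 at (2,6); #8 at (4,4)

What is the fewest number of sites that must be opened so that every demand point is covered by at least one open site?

Coverage sets (demand points within 6 of each site):
  D1: {#2, #3, #4, #7}
  D2: {#5}
  D3: {#1, #6, #7, #8}
  D4: {#1, #5, #8}
  D5: {#4, #5}
  D6: {#4, #5}
No 2 sites suffice: every size-2 union leaves at least one demand point uncovered.
But {D1, D2, D3} covers everything, so the minimum is 3.

3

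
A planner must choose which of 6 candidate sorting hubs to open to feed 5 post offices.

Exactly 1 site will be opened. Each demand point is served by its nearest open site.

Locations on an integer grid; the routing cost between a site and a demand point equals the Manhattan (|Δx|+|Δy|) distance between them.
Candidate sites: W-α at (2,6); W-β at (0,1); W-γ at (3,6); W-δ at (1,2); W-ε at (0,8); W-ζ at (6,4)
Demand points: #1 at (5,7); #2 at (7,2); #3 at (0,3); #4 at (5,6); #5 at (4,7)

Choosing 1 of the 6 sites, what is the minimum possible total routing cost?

21

Open {W-γ}.
  #1→W-γ 3, #2→W-γ 8, #3→W-γ 6, #4→W-γ 2, #5→W-γ 2  ⇒ total 21.
Compare {W-ζ}: total 22.
Compare {W-α}: total 24.
No size-1 selection does better; minimum is 21.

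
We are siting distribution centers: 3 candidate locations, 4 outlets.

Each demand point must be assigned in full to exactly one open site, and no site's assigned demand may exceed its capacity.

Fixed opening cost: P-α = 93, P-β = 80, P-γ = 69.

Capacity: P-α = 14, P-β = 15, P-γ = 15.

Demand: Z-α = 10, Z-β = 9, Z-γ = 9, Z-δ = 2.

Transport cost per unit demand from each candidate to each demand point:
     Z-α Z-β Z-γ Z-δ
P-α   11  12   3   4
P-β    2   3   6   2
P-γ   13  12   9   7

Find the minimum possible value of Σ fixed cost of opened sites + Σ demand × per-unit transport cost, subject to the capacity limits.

Open {P-α, P-β, P-γ}; cheapest assignment that respects the capacities:
  P-α (cap 14, load 9): Z-γ — cost 9×3 = 27
  P-β (cap 15, load 12): Z-α, Z-δ — cost 10×2 + 2×2 = 24
  P-γ (cap 15, load 9): Z-β — cost 9×12 = 108
  Shipping 159, fixed 242 → total 401.
  Any other capacity-feasible assignment to {P-α, P-β, P-γ} ships for at least 159.
Total demand is 30; every other set of sites either has combined capacity below 30 or cannot fit the demands without splitting one across sites, so {P-α, P-β, P-γ} is the only feasible choice of open sites. Minimum: 401.

401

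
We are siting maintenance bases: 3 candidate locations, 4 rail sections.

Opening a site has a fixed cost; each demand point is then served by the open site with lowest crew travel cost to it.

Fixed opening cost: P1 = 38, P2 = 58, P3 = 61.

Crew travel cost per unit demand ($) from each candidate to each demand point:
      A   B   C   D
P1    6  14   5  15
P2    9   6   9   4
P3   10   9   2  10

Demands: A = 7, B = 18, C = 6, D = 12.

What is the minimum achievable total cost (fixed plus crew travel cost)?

Open {P1, P2}: assign each demand point to its cheapest open site.
  A→P1 7×6=42, B→P2 18×6=108, C→P1 6×5=30, D→P2 12×4=48
  crew travel cost 228, fixed 96 → total 324.
Compare {P2}: crew travel cost 273 + fixed 58 = 331.
Compare {P2, P3}: crew travel cost 231 + fixed 119 = 350.
Compare {P1, P2, P3}: crew travel cost 210 + fixed 157 = 367.
All other subsets cost ≥ 331. Minimum total cost: 324.

324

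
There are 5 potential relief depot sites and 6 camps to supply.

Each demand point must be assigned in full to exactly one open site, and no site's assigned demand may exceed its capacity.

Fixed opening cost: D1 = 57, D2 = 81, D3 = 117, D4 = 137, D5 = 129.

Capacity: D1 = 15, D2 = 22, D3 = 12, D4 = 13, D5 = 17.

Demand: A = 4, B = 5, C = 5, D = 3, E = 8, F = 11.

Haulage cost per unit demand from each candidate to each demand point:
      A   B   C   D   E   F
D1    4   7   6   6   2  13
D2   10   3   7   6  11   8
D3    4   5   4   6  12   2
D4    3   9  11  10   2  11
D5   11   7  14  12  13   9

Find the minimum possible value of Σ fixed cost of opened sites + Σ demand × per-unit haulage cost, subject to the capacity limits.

326

Open {D1, D2}; cheapest assignment that respects the capacities:
  D1 (cap 15, load 15): A, D, E — cost 4×4 + 3×6 + 8×2 = 50
  D2 (cap 22, load 21): B, C, F — cost 5×3 + 5×7 + 11×8 = 138
  Shipping 188, fixed 138 → total 326.
  Any other capacity-feasible assignment to {D1, D2} ships for at least 188.
Compare {D1, D2, D3}: its best feasible assignment gives total 377.
Compare {D1, D3, D4}: its best feasible assignment gives total 444.
Every other set of open sites that can feasibly serve all demand totals ≥ 377 even under its best assignment. Minimum: 326.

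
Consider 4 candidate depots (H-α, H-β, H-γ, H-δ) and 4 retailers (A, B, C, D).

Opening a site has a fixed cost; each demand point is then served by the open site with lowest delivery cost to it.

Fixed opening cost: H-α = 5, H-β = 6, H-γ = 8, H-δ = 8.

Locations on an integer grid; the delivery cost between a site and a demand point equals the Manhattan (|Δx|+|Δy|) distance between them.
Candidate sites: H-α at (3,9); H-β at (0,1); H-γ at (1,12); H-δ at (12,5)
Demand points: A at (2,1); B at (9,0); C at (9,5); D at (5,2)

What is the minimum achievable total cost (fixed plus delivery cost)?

Open {H-β, H-δ}: assign each demand point to its cheapest open site.
  A→H-β 2, B→H-δ 8, C→H-δ 3, D→H-β 6
  delivery cost 19, fixed 14 → total 33.
Compare {H-β}: delivery cost 31 + fixed 6 = 37.
Compare {H-α, H-β, H-δ}: delivery cost 19 + fixed 19 = 38.
Compare {H-α, H-β}: delivery cost 28 + fixed 11 = 39.
All other subsets cost ≥ 37. Minimum total cost: 33.

33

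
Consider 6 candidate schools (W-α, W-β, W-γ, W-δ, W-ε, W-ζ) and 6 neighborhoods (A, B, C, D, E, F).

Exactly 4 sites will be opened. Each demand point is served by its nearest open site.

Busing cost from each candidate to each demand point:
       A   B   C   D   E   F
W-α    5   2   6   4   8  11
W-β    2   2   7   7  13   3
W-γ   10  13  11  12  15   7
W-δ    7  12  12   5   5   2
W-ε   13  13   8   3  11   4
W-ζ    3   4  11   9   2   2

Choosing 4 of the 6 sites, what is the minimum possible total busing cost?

Open {W-α, W-β, W-ε, W-ζ}.
  A→W-β 2, B→W-α 2, C→W-α 6, D→W-ε 3, E→W-ζ 2, F→W-ζ 2  ⇒ total 17.
Compare {W-α, W-β, W-γ, W-ζ}: total 18.
Compare {W-α, W-β, W-δ, W-ζ}: total 18.
No size-4 selection does better; minimum is 17.

17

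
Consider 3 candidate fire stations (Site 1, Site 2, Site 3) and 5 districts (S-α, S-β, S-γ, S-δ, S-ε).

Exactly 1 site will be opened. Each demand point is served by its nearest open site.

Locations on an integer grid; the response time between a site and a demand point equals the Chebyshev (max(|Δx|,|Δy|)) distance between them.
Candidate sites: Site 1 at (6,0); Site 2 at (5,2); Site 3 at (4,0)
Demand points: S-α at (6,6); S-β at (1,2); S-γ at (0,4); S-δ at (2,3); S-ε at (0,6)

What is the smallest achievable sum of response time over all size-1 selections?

21

Open {Site 2}.
  S-α→Site 2 4, S-β→Site 2 4, S-γ→Site 2 5, S-δ→Site 2 3, S-ε→Site 2 5  ⇒ total 21.
Compare {Site 3}: total 22.
Compare {Site 1}: total 27.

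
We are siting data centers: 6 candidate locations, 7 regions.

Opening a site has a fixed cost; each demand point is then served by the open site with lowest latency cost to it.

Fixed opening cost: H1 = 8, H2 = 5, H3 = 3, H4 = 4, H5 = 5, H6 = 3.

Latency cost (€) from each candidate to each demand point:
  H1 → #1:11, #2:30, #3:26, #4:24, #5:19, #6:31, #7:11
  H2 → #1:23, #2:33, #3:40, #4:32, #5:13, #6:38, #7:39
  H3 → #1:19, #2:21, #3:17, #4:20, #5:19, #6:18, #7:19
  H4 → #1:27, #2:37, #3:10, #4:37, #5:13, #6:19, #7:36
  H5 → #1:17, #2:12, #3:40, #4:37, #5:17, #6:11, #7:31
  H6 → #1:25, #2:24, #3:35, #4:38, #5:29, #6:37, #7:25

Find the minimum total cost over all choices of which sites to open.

108

Open {H1, H3, H4, H5}: assign each demand point to its cheapest open site.
  #1→H1 11, #2→H5 12, #3→H4 10, #4→H3 20, #5→H4 13, #6→H5 11, #7→H1 11
  latency cost 88, fixed 20 → total 108.
Compare {H1, H4, H5}: latency cost 92 + fixed 17 = 109.
Compare {H1, H3, H4, H5, H6}: latency cost 88 + fixed 23 = 111.
Compare {H1, H4, H5, H6}: latency cost 92 + fixed 20 = 112.
All other subsets cost ≥ 109. Minimum total cost: 108.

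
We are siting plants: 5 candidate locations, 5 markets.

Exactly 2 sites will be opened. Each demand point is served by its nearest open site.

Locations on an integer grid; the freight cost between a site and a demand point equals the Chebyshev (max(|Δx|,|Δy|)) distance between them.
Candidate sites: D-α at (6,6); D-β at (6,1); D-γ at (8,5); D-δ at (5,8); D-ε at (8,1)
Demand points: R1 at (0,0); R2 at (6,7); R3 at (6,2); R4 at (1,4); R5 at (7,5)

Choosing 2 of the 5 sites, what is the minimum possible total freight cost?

Open {D-α, D-β}.
  R1→D-α 6, R2→D-α 1, R3→D-β 1, R4→D-α 5, R5→D-α 1  ⇒ total 14.
Compare {D-α, D-ε}: total 15.
Compare {D-β, D-γ}: total 15.
No size-2 selection does better; minimum is 14.

14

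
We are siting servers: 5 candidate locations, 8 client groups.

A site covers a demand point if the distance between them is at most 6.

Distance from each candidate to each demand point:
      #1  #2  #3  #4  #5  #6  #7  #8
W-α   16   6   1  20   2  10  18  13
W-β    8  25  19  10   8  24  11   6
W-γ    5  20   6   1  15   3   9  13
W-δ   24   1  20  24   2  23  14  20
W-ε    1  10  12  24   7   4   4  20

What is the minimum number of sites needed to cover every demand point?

Coverage sets (demand points within 6 of each site):
  W-α: {#2, #3, #5}
  W-β: {#8}
  W-γ: {#1, #3, #4, #6}
  W-δ: {#2, #5}
  W-ε: {#1, #6, #7}
No 3 sites suffice: every size-3 union leaves at least one demand point uncovered.
But {W-α, W-β, W-γ, W-ε} covers everything, so the minimum is 4.

4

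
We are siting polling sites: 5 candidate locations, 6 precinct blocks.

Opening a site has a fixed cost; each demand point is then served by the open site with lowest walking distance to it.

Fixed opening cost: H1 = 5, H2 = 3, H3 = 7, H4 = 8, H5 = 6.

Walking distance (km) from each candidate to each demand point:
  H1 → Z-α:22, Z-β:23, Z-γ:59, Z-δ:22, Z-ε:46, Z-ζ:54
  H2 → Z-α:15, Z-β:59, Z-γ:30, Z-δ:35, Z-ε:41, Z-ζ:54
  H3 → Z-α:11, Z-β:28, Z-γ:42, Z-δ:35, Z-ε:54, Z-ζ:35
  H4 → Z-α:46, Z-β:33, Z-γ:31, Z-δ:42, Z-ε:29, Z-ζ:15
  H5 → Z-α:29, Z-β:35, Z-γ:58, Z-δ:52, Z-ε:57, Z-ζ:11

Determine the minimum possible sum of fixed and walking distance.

Open {H1, H2, H4}: assign each demand point to its cheapest open site.
  Z-α→H2 15, Z-β→H1 23, Z-γ→H2 30, Z-δ→H1 22, Z-ε→H4 29, Z-ζ→H4 15
  walking distance 134, fixed 16 → total 150.
Compare {H1, H3, H4}: walking distance 131 + fixed 20 = 151.
Compare {H1, H2, H4, H5}: walking distance 130 + fixed 22 = 152.
Compare {H1, H2, H3, H4}: walking distance 130 + fixed 23 = 153.
All other subsets cost ≥ 151. Minimum total cost: 150.

150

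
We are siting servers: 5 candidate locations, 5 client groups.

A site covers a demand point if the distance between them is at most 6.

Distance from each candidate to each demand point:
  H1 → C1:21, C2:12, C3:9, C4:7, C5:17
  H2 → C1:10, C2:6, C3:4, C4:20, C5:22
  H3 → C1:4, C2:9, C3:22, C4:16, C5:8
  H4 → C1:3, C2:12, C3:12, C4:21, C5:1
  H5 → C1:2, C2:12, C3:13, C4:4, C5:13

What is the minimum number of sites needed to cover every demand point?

3

Coverage sets (demand points within 6 of each site):
  H1: {}
  H2: {C2, C3}
  H3: {C1}
  H4: {C1, C5}
  H5: {C1, C4}
No 2 sites suffice: every size-2 union leaves at least one demand point uncovered.
But {H2, H4, H5} covers everything, so the minimum is 3.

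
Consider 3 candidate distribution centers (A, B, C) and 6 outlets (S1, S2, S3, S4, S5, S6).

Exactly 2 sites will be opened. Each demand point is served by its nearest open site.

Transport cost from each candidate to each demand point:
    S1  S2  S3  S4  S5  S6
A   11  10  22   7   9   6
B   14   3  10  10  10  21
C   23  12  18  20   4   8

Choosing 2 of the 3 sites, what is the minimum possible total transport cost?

46

Open {A, B}.
  S1→A 11, S2→B 3, S3→B 10, S4→A 7, S5→A 9, S6→A 6  ⇒ total 46.
Compare {B, C}: total 49.
Compare {A, C}: total 56.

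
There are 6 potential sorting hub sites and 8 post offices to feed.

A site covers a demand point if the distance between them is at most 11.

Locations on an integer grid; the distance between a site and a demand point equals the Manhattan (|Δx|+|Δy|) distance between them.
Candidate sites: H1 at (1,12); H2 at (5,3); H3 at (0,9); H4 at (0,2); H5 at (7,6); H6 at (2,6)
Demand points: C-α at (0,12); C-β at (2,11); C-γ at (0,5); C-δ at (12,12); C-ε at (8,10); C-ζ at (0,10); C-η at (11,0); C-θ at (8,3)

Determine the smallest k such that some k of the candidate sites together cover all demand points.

2

Coverage sets (demand points within 11 of each site):
  H1: {C-α, C-β, C-γ, C-δ, C-ε, C-ζ}
  H2: {C-β, C-γ, C-ε, C-η, C-θ}
  H3: {C-α, C-β, C-γ, C-ε, C-ζ}
  H4: {C-α, C-β, C-γ, C-ζ, C-θ}
  H5: {C-β, C-γ, C-δ, C-ε, C-ζ, C-η, C-θ}
  H6: {C-α, C-β, C-γ, C-ε, C-ζ, C-θ}
No single site covers all 8 demand points.
But {H1, H2} covers everything, so the minimum is 2.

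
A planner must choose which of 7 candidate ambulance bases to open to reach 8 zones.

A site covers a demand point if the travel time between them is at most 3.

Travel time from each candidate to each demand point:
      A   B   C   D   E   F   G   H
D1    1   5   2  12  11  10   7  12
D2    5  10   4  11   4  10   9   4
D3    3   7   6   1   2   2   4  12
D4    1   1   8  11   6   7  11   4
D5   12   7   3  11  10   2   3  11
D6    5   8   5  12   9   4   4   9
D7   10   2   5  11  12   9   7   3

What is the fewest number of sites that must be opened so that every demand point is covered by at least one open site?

3

Coverage sets (demand points within 3 of each site):
  D1: {A, C}
  D2: {}
  D3: {A, D, E, F}
  D4: {A, B}
  D5: {C, F, G}
  D6: {}
  D7: {B, H}
No 2 sites suffice: every size-2 union leaves at least one demand point uncovered.
But {D3, D5, D7} covers everything, so the minimum is 3.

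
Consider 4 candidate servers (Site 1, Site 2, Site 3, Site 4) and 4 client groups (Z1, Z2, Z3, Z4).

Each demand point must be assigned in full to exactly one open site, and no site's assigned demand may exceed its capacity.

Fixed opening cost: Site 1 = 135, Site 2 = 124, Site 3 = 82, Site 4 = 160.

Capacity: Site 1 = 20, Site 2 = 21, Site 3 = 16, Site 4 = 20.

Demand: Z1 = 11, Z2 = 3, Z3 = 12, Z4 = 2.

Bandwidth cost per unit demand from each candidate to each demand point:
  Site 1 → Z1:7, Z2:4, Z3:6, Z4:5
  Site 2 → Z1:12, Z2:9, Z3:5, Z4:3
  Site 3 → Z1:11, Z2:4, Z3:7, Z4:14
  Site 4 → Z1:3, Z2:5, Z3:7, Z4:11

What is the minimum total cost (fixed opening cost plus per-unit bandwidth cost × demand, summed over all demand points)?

393

Open {Site 3, Site 4}; cheapest assignment that respects the capacities:
  Site 3 (cap 16, load 15): Z2, Z3 — cost 3×4 + 12×7 = 96
  Site 4 (cap 20, load 13): Z1, Z4 — cost 11×3 + 2×11 = 55
  Shipping 151, fixed 242 → total 393.
  Any other capacity-feasible assignment to {Site 3, Site 4} ships for at least 151.
Compare {Site 2, Site 4}: its best feasible assignment gives total 398.
Compare {Site 1, Site 3}: its best feasible assignment gives total 400.
Every other set of open sites that can feasibly serve all demand totals ≥ 398 even under its best assignment. Minimum: 393.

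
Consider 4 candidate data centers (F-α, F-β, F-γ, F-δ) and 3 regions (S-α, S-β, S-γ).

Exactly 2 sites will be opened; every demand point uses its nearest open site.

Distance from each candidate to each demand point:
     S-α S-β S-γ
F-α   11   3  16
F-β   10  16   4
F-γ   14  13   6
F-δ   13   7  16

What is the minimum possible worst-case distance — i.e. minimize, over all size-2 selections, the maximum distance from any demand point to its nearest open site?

Open {F-α, F-β}.
  Farthest demand point is S-α at distance 10 (to F-β); all others are ≤ 10.
With {F-β, F-δ} the worst case is 10.
With {F-α, F-γ} the worst case is 11.
No size-2 selection achieves below 10.

10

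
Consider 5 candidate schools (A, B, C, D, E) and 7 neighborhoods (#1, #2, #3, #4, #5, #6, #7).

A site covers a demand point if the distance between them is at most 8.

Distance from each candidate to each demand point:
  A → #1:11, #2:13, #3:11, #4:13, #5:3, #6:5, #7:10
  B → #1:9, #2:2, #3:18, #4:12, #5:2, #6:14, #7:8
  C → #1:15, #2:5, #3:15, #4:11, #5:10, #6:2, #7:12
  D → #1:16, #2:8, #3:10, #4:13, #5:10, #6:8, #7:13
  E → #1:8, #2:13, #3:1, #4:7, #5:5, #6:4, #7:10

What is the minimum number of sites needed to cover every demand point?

2

Coverage sets (demand points within 8 of each site):
  A: {#5, #6}
  B: {#2, #5, #7}
  C: {#2, #6}
  D: {#2, #6}
  E: {#1, #3, #4, #5, #6}
No single site covers all 7 demand points.
But {B, E} covers everything, so the minimum is 2.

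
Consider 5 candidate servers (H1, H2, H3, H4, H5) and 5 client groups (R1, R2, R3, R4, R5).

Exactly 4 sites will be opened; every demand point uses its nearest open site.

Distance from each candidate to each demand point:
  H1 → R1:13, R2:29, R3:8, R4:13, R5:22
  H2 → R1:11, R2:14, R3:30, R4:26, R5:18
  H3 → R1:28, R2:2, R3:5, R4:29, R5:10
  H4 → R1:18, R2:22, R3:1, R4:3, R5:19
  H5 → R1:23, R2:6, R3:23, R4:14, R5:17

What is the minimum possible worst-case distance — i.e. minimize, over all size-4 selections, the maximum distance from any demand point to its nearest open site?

Open {H1, H2, H3, H4}.
  Farthest demand point is R1 at distance 11 (to H2); all others are ≤ 11.
With {H2, H3, H4, H5} the worst case is 11.
With {H1, H2, H3, H5} the worst case is 13.
No size-4 selection achieves below 11.

11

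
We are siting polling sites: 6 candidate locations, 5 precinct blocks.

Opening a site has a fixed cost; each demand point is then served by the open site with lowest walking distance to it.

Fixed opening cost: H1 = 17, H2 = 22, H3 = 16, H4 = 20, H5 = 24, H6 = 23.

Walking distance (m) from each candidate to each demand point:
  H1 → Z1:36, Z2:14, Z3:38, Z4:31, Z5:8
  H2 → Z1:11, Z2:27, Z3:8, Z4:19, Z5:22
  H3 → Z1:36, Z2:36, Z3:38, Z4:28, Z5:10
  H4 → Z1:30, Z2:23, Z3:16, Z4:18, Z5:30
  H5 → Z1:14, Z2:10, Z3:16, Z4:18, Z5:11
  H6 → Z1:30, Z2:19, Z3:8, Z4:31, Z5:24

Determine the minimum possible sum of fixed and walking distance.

93

Open {H5}: assign each demand point to its cheapest open site.
  Z1→H5 14, Z2→H5 10, Z3→H5 16, Z4→H5 18, Z5→H5 11
  walking distance 69, fixed 24 → total 93.
Compare {H1, H2}: walking distance 60 + fixed 39 = 99.
Compare {H2, H5}: walking distance 58 + fixed 46 = 104.
Compare {H1, H5}: walking distance 66 + fixed 41 = 107.
All other subsets cost ≥ 99. Minimum total cost: 93.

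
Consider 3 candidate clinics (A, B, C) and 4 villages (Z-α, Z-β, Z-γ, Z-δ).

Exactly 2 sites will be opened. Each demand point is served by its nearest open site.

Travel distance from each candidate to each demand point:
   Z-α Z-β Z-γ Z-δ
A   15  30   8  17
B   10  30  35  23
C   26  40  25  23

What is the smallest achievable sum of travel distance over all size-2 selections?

Open {A, B}.
  Z-α→B 10, Z-β→A 30, Z-γ→A 8, Z-δ→A 17  ⇒ total 65.
Compare {A, C}: total 70.
Compare {B, C}: total 88.

65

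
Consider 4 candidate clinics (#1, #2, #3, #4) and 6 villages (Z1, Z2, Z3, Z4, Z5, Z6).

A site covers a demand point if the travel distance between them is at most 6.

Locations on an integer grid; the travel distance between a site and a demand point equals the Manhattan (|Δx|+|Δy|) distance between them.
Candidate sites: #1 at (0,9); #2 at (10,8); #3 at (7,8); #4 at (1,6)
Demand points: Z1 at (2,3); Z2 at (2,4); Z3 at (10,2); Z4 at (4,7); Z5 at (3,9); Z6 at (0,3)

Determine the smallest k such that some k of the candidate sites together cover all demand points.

2

Coverage sets (demand points within 6 of each site):
  #1: {Z4, Z5, Z6}
  #2: {Z3}
  #3: {Z4, Z5}
  #4: {Z1, Z2, Z4, Z5, Z6}
No single site covers all 6 demand points.
But {#2, #4} covers everything, so the minimum is 2.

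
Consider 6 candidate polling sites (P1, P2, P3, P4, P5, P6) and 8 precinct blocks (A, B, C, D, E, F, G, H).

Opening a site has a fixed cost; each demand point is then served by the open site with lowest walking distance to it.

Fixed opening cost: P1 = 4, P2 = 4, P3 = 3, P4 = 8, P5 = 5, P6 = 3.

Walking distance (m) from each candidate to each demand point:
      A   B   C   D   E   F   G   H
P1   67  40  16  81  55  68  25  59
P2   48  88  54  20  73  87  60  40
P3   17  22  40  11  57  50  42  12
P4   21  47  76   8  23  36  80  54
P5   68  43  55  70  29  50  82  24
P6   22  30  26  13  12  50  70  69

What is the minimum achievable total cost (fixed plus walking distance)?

Open {P1, P3, P4, P6}: assign each demand point to its cheapest open site.
  A→P3 17, B→P3 22, C→P1 16, D→P4 8, E→P6 12, F→P4 36, G→P1 25, H→P3 12
  walking distance 148, fixed 18 → total 166.
Compare {P1, P2, P3, P4, P6}: walking distance 148 + fixed 22 = 170.
Compare {P1, P3, P4, P5, P6}: walking distance 148 + fixed 23 = 171.
Compare {P1, P3, P4}: walking distance 159 + fixed 15 = 174.
All other subsets cost ≥ 170. Minimum total cost: 166.

166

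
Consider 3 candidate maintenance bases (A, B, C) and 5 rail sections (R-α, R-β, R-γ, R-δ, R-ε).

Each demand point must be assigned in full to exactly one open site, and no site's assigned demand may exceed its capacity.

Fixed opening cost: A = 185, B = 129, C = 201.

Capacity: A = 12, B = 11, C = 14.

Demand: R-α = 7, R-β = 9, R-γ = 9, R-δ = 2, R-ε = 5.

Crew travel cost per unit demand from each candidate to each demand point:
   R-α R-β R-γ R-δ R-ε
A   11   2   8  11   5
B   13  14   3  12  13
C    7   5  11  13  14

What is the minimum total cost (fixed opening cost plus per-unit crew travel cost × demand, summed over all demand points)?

Open {A, B, C}; cheapest assignment that respects the capacities:
  A (cap 12, load 11): R-β, R-δ — cost 9×2 + 2×11 = 40
  B (cap 11, load 9): R-γ — cost 9×3 = 27
  C (cap 14, load 12): R-α, R-ε — cost 7×7 + 5×14 = 119
  Shipping 186, fixed 515 → total 701.
  Any other capacity-feasible assignment to {A, B, C} ships for at least 186.
Total demand is 32 and no other set of sites has combined capacity ≥ 32, so {A, B, C} is the only feasible choice of open sites. Minimum: 701.

701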